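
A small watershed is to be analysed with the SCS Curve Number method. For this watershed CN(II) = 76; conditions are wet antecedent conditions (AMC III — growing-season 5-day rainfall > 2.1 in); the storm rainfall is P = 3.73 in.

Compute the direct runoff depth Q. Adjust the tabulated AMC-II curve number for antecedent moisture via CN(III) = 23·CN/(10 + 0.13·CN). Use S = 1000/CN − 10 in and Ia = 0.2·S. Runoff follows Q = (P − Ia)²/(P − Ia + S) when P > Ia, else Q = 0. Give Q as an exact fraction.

CN(III) from CN(II)=76: (23·76)/(10 + 0.13·76) = 43700/497 ≈ 87.928
Retention S: 1000/CN − 10 with CN=87.928 → S = 600/437 ≈ 1.373 in
Ia = 0.2·(600/437) = 120/437 in ≈ 0.275 in
P − Ia = 3.730 − 0.275 = 151001/43700 ≈ 3.455 in (> 0, runoff occurs)
Q: (151001/43700)² ÷ (211001/43700) = 22801302001/9220743700 in (≈ 2.473 in)

Q = 22801302001/9220743700 in ≈ 2.473 in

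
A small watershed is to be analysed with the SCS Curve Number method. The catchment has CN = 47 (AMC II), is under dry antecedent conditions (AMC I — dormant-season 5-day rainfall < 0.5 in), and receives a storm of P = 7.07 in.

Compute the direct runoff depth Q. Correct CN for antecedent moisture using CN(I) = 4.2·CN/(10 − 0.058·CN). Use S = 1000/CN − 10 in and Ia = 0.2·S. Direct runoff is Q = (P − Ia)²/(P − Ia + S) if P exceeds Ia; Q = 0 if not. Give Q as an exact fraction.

CN(I) from CN(II)=47: (4.2·47)/(10 − 0.058·47) = 98700/3637 ≈ 27.138
Max retention: S = 1000/(98700/3637) − 10 = 26500/987 in (≈ 26.849 in)
Ia = 0.2S: 0.2·26.849 = 5.370 in (exactly 5300/987)
Excess rainfall: 7.070 − 5.370 = 1.700 in; P > Ia so Q > 0
Q: (167809/98700)² ÷ (2817809/98700) = 28159860481/278117748300 in (≈ 0.101 in)

Q = 28159860481/278117748300 in ≈ 0.101 in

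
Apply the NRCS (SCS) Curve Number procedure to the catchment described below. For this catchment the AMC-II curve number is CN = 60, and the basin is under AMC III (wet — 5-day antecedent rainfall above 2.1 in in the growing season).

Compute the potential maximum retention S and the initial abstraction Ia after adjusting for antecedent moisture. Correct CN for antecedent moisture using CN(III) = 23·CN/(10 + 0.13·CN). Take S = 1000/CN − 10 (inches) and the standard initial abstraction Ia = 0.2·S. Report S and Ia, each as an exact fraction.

CN(III) from CN(II)=60: (23·60)/(10 + 0.13·60) = 6900/89 ≈ 77.528
Retention S: 1000/CN − 10 with CN=77.528 → S = 200/69 ≈ 2.899 in
Ia = 0.2S: 0.2·2.899 = 0.580 in (exactly 40/69)

S = 200/69 in ≈ 2.899 in; Ia = 40/69 in ≈ 0.580 in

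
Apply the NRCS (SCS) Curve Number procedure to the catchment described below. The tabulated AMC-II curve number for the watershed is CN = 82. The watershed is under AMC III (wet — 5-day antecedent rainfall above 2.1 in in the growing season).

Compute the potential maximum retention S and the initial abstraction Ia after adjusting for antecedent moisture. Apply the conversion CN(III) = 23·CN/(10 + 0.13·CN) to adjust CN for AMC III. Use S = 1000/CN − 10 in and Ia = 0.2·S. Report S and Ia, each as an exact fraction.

Adjust CN=82 to AMC III: 23·82/(10 + 0.13·82) → 1886 ÷ (1033/50) = 94300/1033 ≈ 91.288
S = 1000/(94300/1033) − 10 = 900/943 in ≈ 0.954 in
Ia = 0.2S: 0.2·0.954 = 0.191 in (exactly 180/943)

S = 900/943 in ≈ 0.954 in; Ia = 180/943 in ≈ 0.191 in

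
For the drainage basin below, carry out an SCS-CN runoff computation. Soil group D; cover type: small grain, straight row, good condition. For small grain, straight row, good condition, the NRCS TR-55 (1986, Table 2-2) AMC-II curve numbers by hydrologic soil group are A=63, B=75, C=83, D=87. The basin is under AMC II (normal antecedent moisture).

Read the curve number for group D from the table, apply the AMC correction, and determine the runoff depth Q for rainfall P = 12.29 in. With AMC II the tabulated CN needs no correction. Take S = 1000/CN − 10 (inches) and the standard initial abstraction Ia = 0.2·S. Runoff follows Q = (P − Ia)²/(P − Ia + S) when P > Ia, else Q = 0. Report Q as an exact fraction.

NRCS table: small grain, straight row, good condition, soil group D → CN(II) = 87
CN(II) = 87; AMC II needs no correction.
Retention S: 1000/CN − 10 with CN=87.000 → S = 130/87 ≈ 1.494 in
Ia = 0.2·(130/87) = 26/87 in ≈ 0.299 in
P − Ia = 12.290 − 0.299 = 104323/8700 ≈ 11.991 in (> 0, runoff occurs)
Q: (104323/8700)² ÷ (117323/8700) = 10883288329/1020710100 in (≈ 10.662 in)

Q = 10883288329/1020710100 in ≈ 10.662 in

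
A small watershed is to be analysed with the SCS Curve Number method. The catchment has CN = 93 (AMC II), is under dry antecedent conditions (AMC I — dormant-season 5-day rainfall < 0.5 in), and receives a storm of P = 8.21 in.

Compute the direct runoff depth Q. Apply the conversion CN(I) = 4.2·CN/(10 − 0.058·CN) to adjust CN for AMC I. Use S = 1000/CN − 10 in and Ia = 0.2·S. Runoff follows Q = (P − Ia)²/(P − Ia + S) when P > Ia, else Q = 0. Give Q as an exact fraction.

Dry (AMC I): CN(I) = 4.2·93/(10 − 0.058·93) = (1953/5)/(2303/500) = 27900/329 ≈ 84.802
Retention S: 1000/CN − 10 with CN=84.802 → S = 500/279 ≈ 1.792 in
Initial abstraction Ia = S/5 = (500/279)/5 = 100/279 ≈ 0.358 in
Excess rainfall: 8.210 − 0.358 = 7.852 in; P > Ia so Q > 0
Q: (219059/27900)² ÷ (269059/27900) = 47986845481/7506746100 in (≈ 6.392 in)

Q = 47986845481/7506746100 in ≈ 6.392 in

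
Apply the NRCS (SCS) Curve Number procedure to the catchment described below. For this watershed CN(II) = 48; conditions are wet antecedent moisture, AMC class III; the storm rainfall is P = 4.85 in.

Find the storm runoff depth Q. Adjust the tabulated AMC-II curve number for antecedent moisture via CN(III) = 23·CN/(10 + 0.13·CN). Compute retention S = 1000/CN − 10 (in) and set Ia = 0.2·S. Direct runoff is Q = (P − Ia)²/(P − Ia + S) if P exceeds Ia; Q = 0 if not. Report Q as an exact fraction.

Q = 29084449/16412340 in ≈ 1.772 in

Adjust CN=48 to AMC III: 23·48/(10 + 0.13·48) → 1104 ÷ (406/25) = 13800/203 ≈ 67.980
Max retention: S = 1000/(13800/203) − 10 = 325/69 in (≈ 4.710 in)
Ia = 0.2S: 0.2·4.710 = 0.942 in (exactly 65/69)
P − Ia = 4.850 − 0.942 = 5393/1380 ≈ 3.908 in (> 0, runoff occurs)
Q = (5393/1380)²/((5393/1380) + 325/69) = (29084449/1904400)/(11893/1380) = 29084449/16412340 in ≈ 1.772 in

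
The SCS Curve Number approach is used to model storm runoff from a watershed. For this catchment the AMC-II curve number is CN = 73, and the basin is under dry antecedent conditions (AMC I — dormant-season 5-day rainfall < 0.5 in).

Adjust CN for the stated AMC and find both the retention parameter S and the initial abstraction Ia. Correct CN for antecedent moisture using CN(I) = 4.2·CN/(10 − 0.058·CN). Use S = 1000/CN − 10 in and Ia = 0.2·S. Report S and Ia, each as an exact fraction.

Dry (AMC I): CN(I) = 4.2·73/(10 − 0.058·73) = (1533/5)/(2883/500) = 51100/961 ≈ 53.174
Max retention: S = 1000/(51100/961) − 10 = 4500/511 in (≈ 8.806 in)
Initial abstraction Ia = S/5 = (4500/511)/5 = 900/511 ≈ 1.761 in

S = 4500/511 in ≈ 8.806 in; Ia = 900/511 in ≈ 1.761 in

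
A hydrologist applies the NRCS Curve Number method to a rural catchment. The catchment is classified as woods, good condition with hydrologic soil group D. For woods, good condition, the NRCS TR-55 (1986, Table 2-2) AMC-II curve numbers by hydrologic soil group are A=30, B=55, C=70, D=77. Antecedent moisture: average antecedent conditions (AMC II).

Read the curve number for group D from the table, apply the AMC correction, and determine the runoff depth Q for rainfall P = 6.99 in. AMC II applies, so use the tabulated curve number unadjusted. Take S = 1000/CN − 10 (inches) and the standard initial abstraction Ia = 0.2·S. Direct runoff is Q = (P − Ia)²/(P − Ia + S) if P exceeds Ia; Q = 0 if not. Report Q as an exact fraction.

Q = 2422903729/556117100 in ≈ 4.357 in

NRCS table: woods, good condition, soil group D → CN(II) = 77
AMC II — tabulated CN = 77 applies directly.
S = 1000/77 − 10 = 230/77 in ≈ 2.987 in
Ia = 0.2S: 0.2·2.987 = 0.597 in (exactly 46/77)
Excess rainfall: 6.990 − 0.597 = 6.393 in; P > Ia so Q > 0
Q: (49223/7700)² ÷ (72223/7700) = 2422903729/556117100 in (≈ 4.357 in)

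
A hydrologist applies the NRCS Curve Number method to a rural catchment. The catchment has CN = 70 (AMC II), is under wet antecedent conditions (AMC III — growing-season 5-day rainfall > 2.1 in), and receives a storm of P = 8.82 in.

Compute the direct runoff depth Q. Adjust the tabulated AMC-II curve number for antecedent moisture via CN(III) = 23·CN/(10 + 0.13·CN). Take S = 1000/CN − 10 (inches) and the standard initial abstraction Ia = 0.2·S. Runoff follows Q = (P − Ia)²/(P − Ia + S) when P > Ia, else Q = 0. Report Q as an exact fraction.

Wet (AMC III): CN(III) = 23·70/(10 + 0.13·70) = 1610/(191/10) = 16100/191 ≈ 84.293
Max retention: S = 1000/(16100/191) − 10 = 300/161 in (≈ 1.863 in)
Ia = 0.2S: 0.2·1.863 = 0.373 in (exactly 60/161)
Since P=8.820 > Ia=0.373: effective rainfall P−Ia = 68001/8050 in
Q = (68001/8050)²/((68001/8050) + 300/161) = (4624136001/64802500)/(83001/8050) = 1541378667/222719350 in ≈ 6.921 in

Q = 1541378667/222719350 in ≈ 6.921 in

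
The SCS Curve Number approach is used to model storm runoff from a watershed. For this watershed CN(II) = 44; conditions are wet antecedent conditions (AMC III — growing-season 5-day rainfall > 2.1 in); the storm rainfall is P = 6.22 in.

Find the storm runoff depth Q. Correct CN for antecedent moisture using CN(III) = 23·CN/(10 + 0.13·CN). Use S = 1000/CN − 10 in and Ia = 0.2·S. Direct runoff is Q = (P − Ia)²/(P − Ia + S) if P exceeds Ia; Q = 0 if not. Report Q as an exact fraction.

CN(III) from CN(II)=44: (23·44)/(10 + 0.13·44) = 25300/393 ≈ 64.377
Retention S: 1000/CN − 10 with CN=64.377 → S = 1400/253 ≈ 5.534 in
Initial abstraction Ia = S/5 = (1400/253)/5 = 280/253 ≈ 1.107 in
Since P=6.220 > Ia=1.107: effective rainfall P−Ia = 64683/12650 in
Q: (64683/12650)² ÷ (134683/12650) = 4183890489/1703739950 in (≈ 2.456 in)

Q = 4183890489/1703739950 in ≈ 2.456 in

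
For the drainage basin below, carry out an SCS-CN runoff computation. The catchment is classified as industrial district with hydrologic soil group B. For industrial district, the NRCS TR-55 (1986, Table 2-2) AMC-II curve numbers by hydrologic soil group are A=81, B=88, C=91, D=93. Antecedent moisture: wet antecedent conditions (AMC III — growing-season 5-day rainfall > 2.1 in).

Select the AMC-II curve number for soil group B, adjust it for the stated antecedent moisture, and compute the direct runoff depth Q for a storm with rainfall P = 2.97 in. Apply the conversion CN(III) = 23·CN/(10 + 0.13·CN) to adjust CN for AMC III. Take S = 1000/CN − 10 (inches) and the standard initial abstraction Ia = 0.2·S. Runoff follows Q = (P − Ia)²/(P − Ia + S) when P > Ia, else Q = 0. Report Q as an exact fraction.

Q = 1734774627/734889100 in ≈ 2.361 in

NRCS table: industrial district, soil group B → CN(II) = 88
Adjust CN=88 to AMC III: 23·88/(10 + 0.13·88) → 2024 ÷ (536/25) = 6325/67 ≈ 94.403
Max retention: S = 1000/(6325/67) − 10 = 150/253 in (≈ 0.593 in)
Ia = 0.2S: 0.2·0.593 = 0.119 in (exactly 30/253)
Excess rainfall: 2.970 − 0.119 = 2.851 in; P > Ia so Q > 0
Q = (72141/25300)²/((72141/25300) + 150/253) = (5204323881/640090000)/(87141/25300) = 1734774627/734889100 in ≈ 2.361 in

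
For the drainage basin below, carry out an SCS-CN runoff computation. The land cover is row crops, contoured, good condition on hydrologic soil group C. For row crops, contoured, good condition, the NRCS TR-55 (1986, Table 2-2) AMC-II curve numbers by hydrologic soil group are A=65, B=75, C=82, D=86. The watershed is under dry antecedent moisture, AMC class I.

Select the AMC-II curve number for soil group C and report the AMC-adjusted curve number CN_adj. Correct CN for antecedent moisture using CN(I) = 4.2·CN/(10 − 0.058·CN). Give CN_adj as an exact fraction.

CN_adj = 28700/437 ≈ 65.675

NRCS table: row crops, contoured, good condition, soil group C → CN(II) = 82
Adjust CN=82 to AMC I: 4.2·82/(10 − 0.058·82) → (1722/5) ÷ (1311/250) = 28700/437 ≈ 65.675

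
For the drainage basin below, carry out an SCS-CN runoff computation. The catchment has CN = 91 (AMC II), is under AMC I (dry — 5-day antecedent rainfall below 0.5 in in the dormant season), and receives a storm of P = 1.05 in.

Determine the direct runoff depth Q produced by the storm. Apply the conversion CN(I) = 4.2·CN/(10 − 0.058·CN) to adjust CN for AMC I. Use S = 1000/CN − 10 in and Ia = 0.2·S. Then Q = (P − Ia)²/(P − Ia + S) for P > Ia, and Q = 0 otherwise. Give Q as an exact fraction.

Q = 6046681/52909220 in ≈ 0.114 in

CN(I) from CN(II)=91: (4.2·91)/(10 − 0.058·91) = 63700/787 ≈ 80.940
Max retention: S = 1000/(63700/787) − 10 = 1500/637 in (≈ 2.355 in)
Ia = 0.2·(1500/637) = 300/637 in ≈ 0.471 in
Since P=1.050 > Ia=0.471: effective rainfall P−Ia = 7377/12740 in
Q: (7377/12740)² ÷ (37377/12740) = 6046681/52909220 in (≈ 0.114 in)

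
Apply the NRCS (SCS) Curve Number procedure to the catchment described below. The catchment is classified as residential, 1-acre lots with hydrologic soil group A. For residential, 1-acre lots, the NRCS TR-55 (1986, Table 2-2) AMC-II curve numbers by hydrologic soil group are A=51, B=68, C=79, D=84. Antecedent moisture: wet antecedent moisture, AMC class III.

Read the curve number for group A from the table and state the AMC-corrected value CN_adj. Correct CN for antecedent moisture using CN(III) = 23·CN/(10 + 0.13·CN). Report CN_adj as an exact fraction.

CN_adj = 117300/1663 ≈ 70.535

NRCS table: residential, 1-acre lots, soil group A → CN(II) = 51
Wet (AMC III): CN(III) = 23·51/(10 + 0.13·51) = 1173/(1663/100) = 117300/1663 ≈ 70.535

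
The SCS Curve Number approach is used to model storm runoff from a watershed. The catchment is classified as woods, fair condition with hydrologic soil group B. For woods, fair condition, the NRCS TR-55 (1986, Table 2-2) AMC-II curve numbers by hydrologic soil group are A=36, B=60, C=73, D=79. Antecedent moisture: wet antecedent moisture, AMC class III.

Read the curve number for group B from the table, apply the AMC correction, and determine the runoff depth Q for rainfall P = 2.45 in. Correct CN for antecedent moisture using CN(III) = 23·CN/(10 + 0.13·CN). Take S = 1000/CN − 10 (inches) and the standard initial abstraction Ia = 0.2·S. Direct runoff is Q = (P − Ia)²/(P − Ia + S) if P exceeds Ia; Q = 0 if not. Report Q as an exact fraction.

NRCS table: woods, fair condition, soil group B → CN(II) = 60
Adjust CN=60 to AMC III: 23·60/(10 + 0.13·60) → 1380 ÷ (89/5) = 6900/89 ≈ 77.528
Retention S: 1000/CN − 10 with CN=77.528 → S = 200/69 ≈ 2.899 in
Ia = 0.2S: 0.2·2.899 = 0.580 in (exactly 40/69)
Since P=2.450 > Ia=0.580: effective rainfall P−Ia = 2581/1380 in
Q: (2581/1380)² ÷ (6581/1380) = 6661561/9081780 in (≈ 0.734 in)

Q = 6661561/9081780 in ≈ 0.734 in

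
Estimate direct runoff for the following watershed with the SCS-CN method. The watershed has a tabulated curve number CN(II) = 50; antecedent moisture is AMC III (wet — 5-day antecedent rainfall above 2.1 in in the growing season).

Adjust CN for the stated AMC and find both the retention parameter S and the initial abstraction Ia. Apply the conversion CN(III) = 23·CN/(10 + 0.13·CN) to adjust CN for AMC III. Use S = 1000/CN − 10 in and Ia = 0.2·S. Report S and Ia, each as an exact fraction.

Wet (AMC III): CN(III) = 23·50/(10 + 0.13·50) = 1150/(33/2) = 2300/33 ≈ 69.697
Max retention: S = 1000/(2300/33) − 10 = 100/23 in (≈ 4.348 in)
Ia = 0.2·(100/23) = 20/23 in ≈ 0.870 in

S = 100/23 in ≈ 4.348 in; Ia = 20/23 in ≈ 0.870 in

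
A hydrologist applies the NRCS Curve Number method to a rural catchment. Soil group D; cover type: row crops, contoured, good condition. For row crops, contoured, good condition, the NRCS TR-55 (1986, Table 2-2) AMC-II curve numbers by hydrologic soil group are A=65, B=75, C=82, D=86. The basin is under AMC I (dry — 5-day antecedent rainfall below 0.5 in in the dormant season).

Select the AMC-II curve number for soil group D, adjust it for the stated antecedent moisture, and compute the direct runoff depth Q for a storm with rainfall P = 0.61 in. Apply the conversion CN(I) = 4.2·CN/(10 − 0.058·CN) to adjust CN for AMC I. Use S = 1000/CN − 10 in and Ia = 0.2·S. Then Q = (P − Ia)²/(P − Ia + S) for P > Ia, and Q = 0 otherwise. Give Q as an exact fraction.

Q = 0 in ≈ 0.000 in

NRCS table: row crops, contoured, good condition, soil group D → CN(II) = 86
CN(I) from CN(II)=86: (4.2·86)/(10 − 0.058·86) = 12900/179 ≈ 72.067
Retention S: 1000/CN − 10 with CN=72.067 → S = 500/129 ≈ 3.876 in
Ia = 0.2·(500/129) = 100/129 in ≈ 0.775 in
P = 0.610 ≤ Ia = 0.775 in: entire storm abstracted, Q = 0.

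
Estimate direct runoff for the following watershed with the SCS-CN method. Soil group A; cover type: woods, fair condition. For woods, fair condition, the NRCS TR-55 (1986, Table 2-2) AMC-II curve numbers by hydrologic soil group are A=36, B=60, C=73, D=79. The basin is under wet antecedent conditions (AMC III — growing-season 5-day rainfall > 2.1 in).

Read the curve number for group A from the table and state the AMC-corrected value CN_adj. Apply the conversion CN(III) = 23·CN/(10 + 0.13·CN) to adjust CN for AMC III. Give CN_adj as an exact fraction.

CN_adj = 20700/367 ≈ 56.403

NRCS table: woods, fair condition, soil group A → CN(II) = 36
CN(III) from CN(II)=36: (23·36)/(10 + 0.13·36) = 20700/367 ≈ 56.403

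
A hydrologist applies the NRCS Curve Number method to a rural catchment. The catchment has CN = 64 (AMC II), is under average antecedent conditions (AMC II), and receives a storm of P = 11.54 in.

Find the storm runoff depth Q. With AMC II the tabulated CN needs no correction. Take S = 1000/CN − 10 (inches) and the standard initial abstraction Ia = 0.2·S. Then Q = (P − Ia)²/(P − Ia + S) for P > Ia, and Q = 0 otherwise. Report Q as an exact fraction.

Q = 4338889/641600 in ≈ 6.763 in

CN(II) = 64; AMC II needs no correction.
S = 1000/64 − 10 = 45/8 in ≈ 5.625 in
Ia = 0.2·(45/8) = 9/8 in ≈ 1.125 in
Excess rainfall: 11.540 − 1.125 = 10.415 in; P > Ia so Q > 0
Q: (2083/200)² ÷ (401/25) = 4338889/641600 in (≈ 6.763 in)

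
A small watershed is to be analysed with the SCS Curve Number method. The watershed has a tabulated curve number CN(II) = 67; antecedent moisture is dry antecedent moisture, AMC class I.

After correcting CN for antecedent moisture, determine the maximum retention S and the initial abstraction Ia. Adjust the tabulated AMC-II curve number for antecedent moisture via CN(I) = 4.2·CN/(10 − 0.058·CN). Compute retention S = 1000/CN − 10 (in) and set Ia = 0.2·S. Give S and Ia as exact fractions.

S = 5500/469 in ≈ 11.727 in; Ia = 1100/469 in ≈ 2.345 in

Adjust CN=67 to AMC I: 4.2·67/(10 − 0.058·67) → (1407/5) ÷ (3057/500) = 46900/1019 ≈ 46.026
Retention S: 1000/CN − 10 with CN=46.026 → S = 5500/469 ≈ 11.727 in
Ia = 0.2·(5500/469) = 1100/469 in ≈ 2.345 in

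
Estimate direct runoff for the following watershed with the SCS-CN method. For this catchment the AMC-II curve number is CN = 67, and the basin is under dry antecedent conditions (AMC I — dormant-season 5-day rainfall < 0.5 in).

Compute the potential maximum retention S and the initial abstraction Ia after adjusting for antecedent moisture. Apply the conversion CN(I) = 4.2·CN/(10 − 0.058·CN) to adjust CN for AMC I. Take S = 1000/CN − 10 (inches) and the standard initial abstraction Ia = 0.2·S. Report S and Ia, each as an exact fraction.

S = 5500/469 in ≈ 11.727 in; Ia = 1100/469 in ≈ 2.345 in

Dry (AMC I): CN(I) = 4.2·67/(10 − 0.058·67) = (1407/5)/(3057/500) = 46900/1019 ≈ 46.026
Retention S: 1000/CN − 10 with CN=46.026 → S = 5500/469 ≈ 11.727 in
Ia = 0.2S: 0.2·11.727 = 2.345 in (exactly 1100/469)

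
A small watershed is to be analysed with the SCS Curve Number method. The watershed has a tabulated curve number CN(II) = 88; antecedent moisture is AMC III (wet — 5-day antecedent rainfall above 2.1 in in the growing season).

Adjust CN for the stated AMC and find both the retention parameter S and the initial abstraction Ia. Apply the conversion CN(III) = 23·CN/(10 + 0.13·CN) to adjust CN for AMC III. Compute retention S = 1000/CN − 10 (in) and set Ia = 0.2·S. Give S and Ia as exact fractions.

Adjust CN=88 to AMC III: 23·88/(10 + 0.13·88) → 2024 ÷ (536/25) = 6325/67 ≈ 94.403
Retention S: 1000/CN − 10 with CN=94.403 → S = 150/253 ≈ 0.593 in
Ia = 0.2S: 0.2·0.593 = 0.119 in (exactly 30/253)

S = 150/253 in ≈ 0.593 in; Ia = 30/253 in ≈ 0.119 in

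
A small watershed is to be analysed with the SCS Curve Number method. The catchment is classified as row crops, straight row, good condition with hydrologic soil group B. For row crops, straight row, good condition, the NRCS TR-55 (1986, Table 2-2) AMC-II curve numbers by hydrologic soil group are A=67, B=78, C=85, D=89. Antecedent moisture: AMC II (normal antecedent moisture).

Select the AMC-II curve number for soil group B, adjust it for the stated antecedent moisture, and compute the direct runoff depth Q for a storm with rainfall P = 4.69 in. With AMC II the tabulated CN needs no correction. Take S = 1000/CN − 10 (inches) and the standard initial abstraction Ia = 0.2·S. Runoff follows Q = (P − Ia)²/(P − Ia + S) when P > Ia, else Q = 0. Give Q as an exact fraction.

Q = 258920281/105654900 in ≈ 2.451 in

NRCS table: row crops, straight row, good condition, soil group B → CN(II) = 78
CN(II) = 78; AMC II needs no correction.
Retention S: 1000/CN − 10 with CN=78.000 → S = 110/39 ≈ 2.821 in
Ia = 0.2S: 0.2·2.821 = 0.564 in (exactly 22/39)
P − Ia = 4.690 − 0.564 = 16091/3900 ≈ 4.126 in (> 0, runoff occurs)
Q: (16091/3900)² ÷ (27091/3900) = 258920281/105654900 in (≈ 2.451 in)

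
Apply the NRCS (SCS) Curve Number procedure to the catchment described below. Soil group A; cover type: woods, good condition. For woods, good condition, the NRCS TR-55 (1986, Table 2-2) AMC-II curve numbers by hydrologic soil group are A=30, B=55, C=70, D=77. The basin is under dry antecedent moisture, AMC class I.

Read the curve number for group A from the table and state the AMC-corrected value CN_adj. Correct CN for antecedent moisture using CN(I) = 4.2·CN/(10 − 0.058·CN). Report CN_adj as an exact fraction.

CN_adj = 900/59 ≈ 15.254

NRCS table: woods, good condition, soil group A → CN(II) = 30
CN(I) from CN(II)=30: (4.2·30)/(10 − 0.058·30) = 900/59 ≈ 15.254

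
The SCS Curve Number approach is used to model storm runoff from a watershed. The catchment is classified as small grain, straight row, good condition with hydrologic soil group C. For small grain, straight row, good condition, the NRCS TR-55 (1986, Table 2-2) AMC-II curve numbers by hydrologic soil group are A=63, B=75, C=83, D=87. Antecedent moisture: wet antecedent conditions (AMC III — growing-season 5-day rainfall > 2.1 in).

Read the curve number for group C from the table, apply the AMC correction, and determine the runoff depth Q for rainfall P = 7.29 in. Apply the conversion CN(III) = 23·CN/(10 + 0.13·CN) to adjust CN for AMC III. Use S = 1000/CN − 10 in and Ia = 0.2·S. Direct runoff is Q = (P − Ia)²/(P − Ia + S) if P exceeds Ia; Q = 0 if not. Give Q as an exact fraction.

Q = 1843243390921/291630484900 in ≈ 6.320 in

NRCS table: small grain, straight row, good condition, soil group C → CN(II) = 83
Adjust CN=83 to AMC III: 23·83/(10 + 0.13·83) → 1909 ÷ (2079/100) = 190900/2079 ≈ 91.823
Max retention: S = 1000/(190900/2079) − 10 = 1700/1909 in (≈ 0.891 in)
Initial abstraction Ia = S/5 = (1700/1909)/5 = 340/1909 ≈ 0.178 in
P − Ia = 7.290 − 0.178 = 1357661/190900 ≈ 7.112 in (> 0, runoff occurs)
Runoff Q = (P−Ia)²/(P−Ia+S) = (7.112)²/(7.112+0.891) = 1843243390921/291630484900 ≈ 6.320 in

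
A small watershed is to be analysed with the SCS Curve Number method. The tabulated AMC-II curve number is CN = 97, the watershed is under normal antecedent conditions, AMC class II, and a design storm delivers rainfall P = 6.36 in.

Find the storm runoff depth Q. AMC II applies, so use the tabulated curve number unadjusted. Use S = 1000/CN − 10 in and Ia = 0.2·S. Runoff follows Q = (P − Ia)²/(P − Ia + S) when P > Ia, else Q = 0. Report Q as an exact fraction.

CN(II) = 97; AMC II needs no correction.
Max retention: S = 1000/97 − 10 = 30/97 in (≈ 0.309 in)
Ia = 0.2S: 0.2·0.309 = 0.062 in (exactly 6/97)
Since P=6.360 > Ia=0.062: effective rainfall P−Ia = 15273/2425 in
Q: (15273/2425)² ÷ (16023/2425) = 77754843/12951925 in (≈ 6.003 in)

Q = 77754843/12951925 in ≈ 6.003 in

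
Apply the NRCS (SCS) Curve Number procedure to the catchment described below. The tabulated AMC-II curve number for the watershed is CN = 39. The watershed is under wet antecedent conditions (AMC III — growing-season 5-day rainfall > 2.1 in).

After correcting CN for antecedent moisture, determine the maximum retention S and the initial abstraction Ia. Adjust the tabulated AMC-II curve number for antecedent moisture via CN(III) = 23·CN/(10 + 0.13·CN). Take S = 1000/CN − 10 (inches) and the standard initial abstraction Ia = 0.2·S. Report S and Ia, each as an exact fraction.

Adjust CN=39 to AMC III: 23·39/(10 + 0.13·39) → 897 ÷ (1507/100) = 89700/1507 ≈ 59.522
S = 1000/(89700/1507) − 10 = 6100/897 in ≈ 6.800 in
Ia = 0.2·(6100/897) = 1220/897 in ≈ 1.360 in

S = 6100/897 in ≈ 6.800 in; Ia = 1220/897 in ≈ 1.360 in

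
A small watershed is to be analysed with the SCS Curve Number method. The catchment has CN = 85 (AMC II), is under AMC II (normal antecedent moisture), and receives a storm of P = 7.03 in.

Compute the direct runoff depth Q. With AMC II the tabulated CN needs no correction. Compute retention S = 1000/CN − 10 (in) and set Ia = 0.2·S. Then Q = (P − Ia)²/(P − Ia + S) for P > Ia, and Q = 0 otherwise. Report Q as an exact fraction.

CN(II) = 85; AMC II needs no correction.
Max retention: S = 1000/85 − 10 = 30/17 in (≈ 1.765 in)
Ia = 0.2S: 0.2·1.765 = 0.353 in (exactly 6/17)
P − Ia = 7.030 − 0.353 = 11351/1700 ≈ 6.677 in (> 0, runoff occurs)
Q: (11351/1700)² ÷ (14351/1700) = 128845201/24396700 in (≈ 5.281 in)

Q = 128845201/24396700 in ≈ 5.281 in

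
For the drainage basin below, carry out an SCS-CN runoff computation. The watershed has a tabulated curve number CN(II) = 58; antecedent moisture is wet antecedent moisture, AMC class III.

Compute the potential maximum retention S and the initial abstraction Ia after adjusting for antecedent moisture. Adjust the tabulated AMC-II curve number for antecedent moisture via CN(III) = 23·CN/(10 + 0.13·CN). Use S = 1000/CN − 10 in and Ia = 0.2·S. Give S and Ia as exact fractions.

Wet (AMC III): CN(III) = 23·58/(10 + 0.13·58) = 1334/(877/50) = 66700/877 ≈ 76.055
Max retention: S = 1000/(66700/877) − 10 = 2100/667 in (≈ 3.148 in)
Ia = 0.2·(2100/667) = 420/667 in ≈ 0.630 in

S = 2100/667 in ≈ 3.148 in; Ia = 420/667 in ≈ 0.630 in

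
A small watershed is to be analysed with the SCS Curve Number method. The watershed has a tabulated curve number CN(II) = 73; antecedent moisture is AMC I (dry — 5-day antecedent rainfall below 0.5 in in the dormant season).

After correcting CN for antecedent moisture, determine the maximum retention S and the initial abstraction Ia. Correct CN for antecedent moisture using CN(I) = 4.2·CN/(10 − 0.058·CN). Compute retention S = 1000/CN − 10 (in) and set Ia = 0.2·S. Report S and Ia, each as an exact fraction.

CN(I) from CN(II)=73: (4.2·73)/(10 − 0.058·73) = 51100/961 ≈ 53.174
Retention S: 1000/CN − 10 with CN=53.174 → S = 4500/511 ≈ 8.806 in
Ia = 0.2·(4500/511) = 900/511 in ≈ 1.761 in

S = 4500/511 in ≈ 8.806 in; Ia = 900/511 in ≈ 1.761 in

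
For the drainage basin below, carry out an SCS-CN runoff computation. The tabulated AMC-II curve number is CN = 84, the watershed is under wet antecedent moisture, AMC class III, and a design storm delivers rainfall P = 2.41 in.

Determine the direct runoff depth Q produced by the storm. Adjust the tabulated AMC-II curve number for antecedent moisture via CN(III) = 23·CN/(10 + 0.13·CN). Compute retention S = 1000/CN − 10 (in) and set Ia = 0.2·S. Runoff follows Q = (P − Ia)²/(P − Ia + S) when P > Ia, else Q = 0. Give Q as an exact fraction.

Q = 11751210409/7167864900 in ≈ 1.639 in

Wet (AMC III): CN(III) = 23·84/(10 + 0.13·84) = 1932/(523/25) = 48300/523 ≈ 92.352
S = 1000/(48300/523) − 10 = 400/483 in ≈ 0.828 in
Initial abstraction Ia = S/5 = (400/483)/5 = 80/483 ≈ 0.166 in
Excess rainfall: 2.410 − 0.166 = 2.244 in; P > Ia so Q > 0
Runoff Q = (P−Ia)²/(P−Ia+S) = (2.244)²/(2.244+0.828) = 11751210409/7167864900 ≈ 1.639 in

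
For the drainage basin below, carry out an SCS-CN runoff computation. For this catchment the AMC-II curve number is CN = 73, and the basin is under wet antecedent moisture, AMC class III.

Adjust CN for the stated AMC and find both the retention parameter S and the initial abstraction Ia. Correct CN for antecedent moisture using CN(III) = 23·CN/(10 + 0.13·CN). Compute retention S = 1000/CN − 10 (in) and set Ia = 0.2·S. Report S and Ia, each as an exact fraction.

Adjust CN=73 to AMC III: 23·73/(10 + 0.13·73) → 1679 ÷ (1949/100) = 167900/1949 ≈ 86.147
S = 1000/(167900/1949) − 10 = 2700/1679 in ≈ 1.608 in
Ia = 0.2S: 0.2·1.608 = 0.322 in (exactly 540/1679)

S = 2700/1679 in ≈ 1.608 in; Ia = 540/1679 in ≈ 0.322 in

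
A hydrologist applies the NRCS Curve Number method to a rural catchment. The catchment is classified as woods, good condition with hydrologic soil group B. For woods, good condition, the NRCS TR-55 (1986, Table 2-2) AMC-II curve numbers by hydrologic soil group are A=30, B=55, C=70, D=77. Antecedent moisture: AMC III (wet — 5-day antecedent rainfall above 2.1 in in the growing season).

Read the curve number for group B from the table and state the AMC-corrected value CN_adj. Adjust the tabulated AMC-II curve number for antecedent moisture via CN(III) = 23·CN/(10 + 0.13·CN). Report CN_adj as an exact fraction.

CN_adj = 25300/343 ≈ 73.761

NRCS table: woods, good condition, soil group B → CN(II) = 55
Adjust CN=55 to AMC III: 23·55/(10 + 0.13·55) → 1265 ÷ (343/20) = 25300/343 ≈ 73.761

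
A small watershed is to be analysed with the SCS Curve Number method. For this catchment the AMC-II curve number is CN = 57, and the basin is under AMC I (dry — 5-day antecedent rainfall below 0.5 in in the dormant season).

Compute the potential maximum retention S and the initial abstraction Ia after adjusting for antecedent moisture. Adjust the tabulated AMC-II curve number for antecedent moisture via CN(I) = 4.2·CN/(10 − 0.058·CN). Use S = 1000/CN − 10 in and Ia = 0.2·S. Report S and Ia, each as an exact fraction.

S = 21500/1197 in ≈ 17.962 in; Ia = 4300/1197 in ≈ 3.592 in

Dry (AMC I): CN(I) = 4.2·57/(10 − 0.058·57) = (1197/5)/(3347/500) = 119700/3347 ≈ 35.763
Retention S: 1000/CN − 10 with CN=35.763 → S = 21500/1197 ≈ 17.962 in
Initial abstraction Ia = S/5 = (21500/1197)/5 = 4300/1197 ≈ 3.592 in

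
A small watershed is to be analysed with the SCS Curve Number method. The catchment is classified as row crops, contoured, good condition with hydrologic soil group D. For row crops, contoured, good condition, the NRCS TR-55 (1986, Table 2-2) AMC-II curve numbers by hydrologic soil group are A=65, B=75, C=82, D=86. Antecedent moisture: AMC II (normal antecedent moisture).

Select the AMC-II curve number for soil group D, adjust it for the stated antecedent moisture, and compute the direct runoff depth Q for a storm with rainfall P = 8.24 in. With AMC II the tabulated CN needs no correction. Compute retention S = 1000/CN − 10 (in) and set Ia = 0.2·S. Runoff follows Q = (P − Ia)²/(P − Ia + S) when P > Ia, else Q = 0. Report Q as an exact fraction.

Q = 36193032/5513675 in ≈ 6.564 in

NRCS table: row crops, contoured, good condition, soil group D → CN(II) = 86
AMC II — tabulated CN = 86 applies directly.
Retention S: 1000/CN − 10 with CN=86.000 → S = 70/43 ≈ 1.628 in
Ia = 0.2·(70/43) = 14/43 in ≈ 0.326 in
Excess rainfall: 8.240 − 0.326 = 7.914 in; P > Ia so Q > 0
Runoff Q = (P−Ia)²/(P−Ia+S) = (7.914)²/(7.914+1.628) = 36193032/5513675 ≈ 6.564 in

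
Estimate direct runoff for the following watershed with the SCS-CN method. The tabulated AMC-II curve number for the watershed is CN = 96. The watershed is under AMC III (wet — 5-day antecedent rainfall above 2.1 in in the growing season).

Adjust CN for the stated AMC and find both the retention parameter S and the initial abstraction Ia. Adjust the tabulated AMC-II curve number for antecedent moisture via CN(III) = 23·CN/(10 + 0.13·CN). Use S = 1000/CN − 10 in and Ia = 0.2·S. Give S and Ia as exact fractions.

S = 25/138 in ≈ 0.181 in; Ia = 5/138 in ≈ 0.036 in

CN(III) from CN(II)=96: (23·96)/(10 + 0.13·96) = 27600/281 ≈ 98.221
Retention S: 1000/CN − 10 with CN=98.221 → S = 25/138 ≈ 0.181 in
Initial abstraction Ia = S/5 = (25/138)/5 = 5/138 ≈ 0.036 in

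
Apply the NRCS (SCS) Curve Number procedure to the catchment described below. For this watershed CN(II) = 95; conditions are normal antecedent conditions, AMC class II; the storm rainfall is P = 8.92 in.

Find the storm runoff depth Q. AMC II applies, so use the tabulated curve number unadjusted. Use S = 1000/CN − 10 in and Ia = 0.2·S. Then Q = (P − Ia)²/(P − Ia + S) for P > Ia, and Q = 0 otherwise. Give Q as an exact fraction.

Average conditions: CN = 95 (no AMC adjustment).
S = 1000/95 − 10 = 10/19 in ≈ 0.526 in
Initial abstraction Ia = S/5 = (10/19)/5 = 2/19 ≈ 0.105 in
Since P=8.920 > Ia=0.105: effective rainfall P−Ia = 4187/475 in
Runoff Q = (P−Ia)²/(P−Ia+S) = (8.815)²/(8.815+0.526) = 17530969/2107575 ≈ 8.318 in

Q = 17530969/2107575 in ≈ 8.318 in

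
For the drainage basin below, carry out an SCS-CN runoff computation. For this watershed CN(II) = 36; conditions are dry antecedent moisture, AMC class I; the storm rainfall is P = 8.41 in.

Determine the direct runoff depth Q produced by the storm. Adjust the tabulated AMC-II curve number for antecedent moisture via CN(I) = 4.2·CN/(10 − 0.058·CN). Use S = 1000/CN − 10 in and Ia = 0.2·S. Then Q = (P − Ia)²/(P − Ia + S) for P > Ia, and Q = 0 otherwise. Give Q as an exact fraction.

Q = 0 in ≈ 0.000 in

Dry (AMC I): CN(I) = 4.2·36/(10 − 0.058·36) = (756/5)/(989/125) = 18900/989 ≈ 19.110
S = 1000/(18900/989) − 10 = 8000/189 in ≈ 42.328 in
Ia = 0.2S: 0.2·42.328 = 8.466 in (exactly 1600/189)
P = 8.410 ≤ Ia = 8.466 in: entire storm abstracted, Q = 0.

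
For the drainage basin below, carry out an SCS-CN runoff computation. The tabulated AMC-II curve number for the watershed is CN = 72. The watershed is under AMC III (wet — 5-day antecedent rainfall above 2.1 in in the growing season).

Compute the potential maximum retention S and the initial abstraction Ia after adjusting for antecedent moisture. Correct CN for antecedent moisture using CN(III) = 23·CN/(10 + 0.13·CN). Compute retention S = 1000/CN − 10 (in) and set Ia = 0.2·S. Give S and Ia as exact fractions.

Wet (AMC III): CN(III) = 23·72/(10 + 0.13·72) = 1656/(484/25) = 10350/121 ≈ 85.537
S = 1000/(10350/121) − 10 = 350/207 in ≈ 1.691 in
Ia = 0.2S: 0.2·1.691 = 0.338 in (exactly 70/207)

S = 350/207 in ≈ 1.691 in; Ia = 70/207 in ≈ 0.338 in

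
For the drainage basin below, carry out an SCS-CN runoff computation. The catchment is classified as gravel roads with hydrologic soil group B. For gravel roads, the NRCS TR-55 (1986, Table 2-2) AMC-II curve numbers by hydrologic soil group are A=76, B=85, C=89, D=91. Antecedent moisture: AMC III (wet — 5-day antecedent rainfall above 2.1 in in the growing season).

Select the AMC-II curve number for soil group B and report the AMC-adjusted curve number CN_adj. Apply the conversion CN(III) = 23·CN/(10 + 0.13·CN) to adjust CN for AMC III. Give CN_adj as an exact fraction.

NRCS table: gravel roads, soil group B → CN(II) = 85
Adjust CN=85 to AMC III: 23·85/(10 + 0.13·85) → 1955 ÷ (421/20) = 39100/421 ≈ 92.874

CN_adj = 39100/421 ≈ 92.874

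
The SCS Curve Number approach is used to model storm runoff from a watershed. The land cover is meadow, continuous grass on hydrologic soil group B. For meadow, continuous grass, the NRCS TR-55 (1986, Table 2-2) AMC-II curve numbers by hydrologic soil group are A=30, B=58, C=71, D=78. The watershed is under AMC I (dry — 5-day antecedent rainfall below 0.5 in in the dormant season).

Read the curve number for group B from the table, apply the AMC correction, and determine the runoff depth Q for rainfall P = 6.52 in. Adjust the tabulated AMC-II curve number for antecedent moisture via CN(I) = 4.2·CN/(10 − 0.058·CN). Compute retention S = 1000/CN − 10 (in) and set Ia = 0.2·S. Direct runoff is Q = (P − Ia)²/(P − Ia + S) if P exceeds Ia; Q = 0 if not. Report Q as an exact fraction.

Q = 4959529/10677075 in ≈ 0.465 in

NRCS table: meadow, continuous grass, soil group B → CN(II) = 58
CN(I) from CN(II)=58: (4.2·58)/(10 − 0.058·58) = 2900/79 ≈ 36.709
Retention S: 1000/CN − 10 with CN=36.709 → S = 500/29 ≈ 17.241 in
Initial abstraction Ia = S/5 = (500/29)/5 = 100/29 ≈ 3.448 in
Excess rainfall: 6.520 − 3.448 = 3.072 in; P > Ia so Q > 0
Q = (2227/725)²/((2227/725) + 500/29) = (4959529/525625)/(14727/725) = 4959529/10677075 in ≈ 0.465 in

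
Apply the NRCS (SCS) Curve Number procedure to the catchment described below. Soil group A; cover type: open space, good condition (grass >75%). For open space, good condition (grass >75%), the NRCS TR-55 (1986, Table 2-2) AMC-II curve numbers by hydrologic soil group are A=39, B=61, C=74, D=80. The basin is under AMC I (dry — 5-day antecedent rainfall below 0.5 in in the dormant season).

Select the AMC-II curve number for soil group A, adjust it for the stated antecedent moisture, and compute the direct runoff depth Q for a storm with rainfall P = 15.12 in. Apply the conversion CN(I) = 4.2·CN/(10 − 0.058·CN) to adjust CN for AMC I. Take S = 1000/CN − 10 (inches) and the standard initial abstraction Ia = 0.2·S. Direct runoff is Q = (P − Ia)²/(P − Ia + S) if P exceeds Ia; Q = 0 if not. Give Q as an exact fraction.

NRCS table: open space, good condition (grass >75%), soil group A → CN(II) = 39
CN(I) from CN(II)=39: (4.2·39)/(10 − 0.058·39) = 81900/3869 ≈ 21.168
Retention S: 1000/CN − 10 with CN=21.168 → S = 30500/819 ≈ 37.241 in
Ia = 0.2S: 0.2·37.241 = 7.448 in (exactly 6100/819)
P − Ia = 15.120 − 7.448 = 157082/20475 ≈ 7.672 in (> 0, runoff occurs)
Q = (157082/20475)²/((157082/20475) + 30500/819) = (24674754724/419225625)/(919582/20475) = 12337377362/9414220725 in ≈ 1.311 in

Q = 12337377362/9414220725 in ≈ 1.311 in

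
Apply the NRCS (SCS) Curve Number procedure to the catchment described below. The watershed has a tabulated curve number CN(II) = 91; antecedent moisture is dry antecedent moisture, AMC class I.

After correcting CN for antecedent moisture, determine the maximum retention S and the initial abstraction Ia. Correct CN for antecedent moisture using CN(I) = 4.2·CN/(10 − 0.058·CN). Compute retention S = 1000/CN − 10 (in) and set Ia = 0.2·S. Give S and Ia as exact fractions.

Dry (AMC I): CN(I) = 4.2·91/(10 − 0.058·91) = (1911/5)/(2361/500) = 63700/787 ≈ 80.940
Max retention: S = 1000/(63700/787) − 10 = 1500/637 in (≈ 2.355 in)
Initial abstraction Ia = S/5 = (1500/637)/5 = 300/637 ≈ 0.471 in

S = 1500/637 in ≈ 2.355 in; Ia = 300/637 in ≈ 0.471 in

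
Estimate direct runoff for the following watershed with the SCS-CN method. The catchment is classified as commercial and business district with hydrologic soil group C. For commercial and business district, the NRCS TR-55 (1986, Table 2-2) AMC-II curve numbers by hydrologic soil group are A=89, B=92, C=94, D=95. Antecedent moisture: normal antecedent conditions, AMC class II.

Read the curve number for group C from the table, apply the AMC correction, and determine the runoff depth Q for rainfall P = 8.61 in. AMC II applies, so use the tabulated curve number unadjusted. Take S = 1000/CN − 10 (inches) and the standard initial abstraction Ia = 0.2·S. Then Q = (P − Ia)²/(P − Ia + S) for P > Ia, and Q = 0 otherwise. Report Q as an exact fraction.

Q = 176597521/22386100 in ≈ 7.889 in

NRCS table: commercial and business district, soil group C → CN(II) = 94
AMC II — tabulated CN = 94 applies directly.
S = 1000/94 − 10 = 30/47 in ≈ 0.638 in
Initial abstraction Ia = S/5 = (30/47)/5 = 6/47 ≈ 0.128 in
Excess rainfall: 8.610 − 0.128 = 8.482 in; P > Ia so Q > 0
Q: (39867/4700)² ÷ (42867/4700) = 176597521/22386100 in (≈ 7.889 in)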